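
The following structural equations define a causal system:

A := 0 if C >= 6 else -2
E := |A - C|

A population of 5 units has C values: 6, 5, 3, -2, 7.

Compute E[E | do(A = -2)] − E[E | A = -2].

The intervention sets A=-2 in all 5 units regardless of C. Recomputing E per unit gives 8, 7, 5, 0, 9; average 5.8.
E[E|A=-2] averages over only the 3 units with A=-2 (C = 5, 3, -2): E = 7, 5, 0, mean 4.
Difference = 5.8 − 4 = 1.8.

1.8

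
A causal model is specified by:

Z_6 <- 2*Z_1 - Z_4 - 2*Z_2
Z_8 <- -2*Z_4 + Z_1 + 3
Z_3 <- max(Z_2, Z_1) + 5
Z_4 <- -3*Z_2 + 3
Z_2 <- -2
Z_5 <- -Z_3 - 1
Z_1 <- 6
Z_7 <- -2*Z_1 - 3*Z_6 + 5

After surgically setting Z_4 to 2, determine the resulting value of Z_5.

-12

Intervening sets Z_4 = 2 and removes its equation (Z_4 <- -3*Z_2 + 3).
No directed path runs from Z_4 to Z_5, so Z_5 keeps its natural value.
Z_3 = max(Z_2, Z_1) + 5  [with Z_2=-2, Z_1=6]  = 11
Z_5 = -Z_3 - 1  [with Z_3=11]  = -12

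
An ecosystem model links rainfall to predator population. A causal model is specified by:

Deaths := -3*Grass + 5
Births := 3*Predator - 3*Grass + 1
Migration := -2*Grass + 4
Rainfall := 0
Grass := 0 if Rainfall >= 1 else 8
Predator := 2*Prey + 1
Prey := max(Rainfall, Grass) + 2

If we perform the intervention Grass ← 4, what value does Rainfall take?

Under do(Grass=4), the mechanism Grass := 0 if Rainfall >= 1 else 8 is discarded; Grass is fixed at 4.
Rainfall is not downstream of the intervention, so its value is determined by the original equations.

0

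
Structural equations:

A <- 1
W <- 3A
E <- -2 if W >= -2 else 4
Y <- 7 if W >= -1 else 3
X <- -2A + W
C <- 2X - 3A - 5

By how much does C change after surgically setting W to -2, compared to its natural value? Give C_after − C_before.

-10

Under do(W=-2), the mechanism W <- 3A is discarded; W is fixed at -2.
X = -2A + W  [with A=1, W=-2]  = -4
C = 2X - 3A - 5  [with X=-4, A=1]  = -16
Without intervention: W = 3A  [with A=1]  = 3; X = -2A + W  [with A=1, W=3]  = 1; C = 2X - 3A - 5  [with X=1, A=1]  = -6.
Change = -16 − (-6) = -10.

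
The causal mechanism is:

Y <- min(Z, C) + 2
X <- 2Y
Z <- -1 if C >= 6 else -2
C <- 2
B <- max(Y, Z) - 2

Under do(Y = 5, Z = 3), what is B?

3

Setting Y = 5, Z = 3 by intervention discards those variables' equations.
B = max(Y, Z) - 2  [with Y=5, Z=3]  = 3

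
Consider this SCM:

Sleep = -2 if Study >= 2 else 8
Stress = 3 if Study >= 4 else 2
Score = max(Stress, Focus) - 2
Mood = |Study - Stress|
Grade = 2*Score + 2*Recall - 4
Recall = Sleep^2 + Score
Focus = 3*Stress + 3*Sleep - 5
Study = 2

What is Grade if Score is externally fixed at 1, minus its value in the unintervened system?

4

do(Score=1) replaces the equation Score = max(Stress, Focus) - 2 with the constant Score = 1.
Sleep = -2 if Study >= 2 else 8  [with Study=2]  = -2
Recall = Sleep^2 + Score  [with Sleep=-2, Score=1]  = 5
Grade = 2*Score + 2*Recall - 4  [with Score=1, Recall=5]  = 8
Without intervention: Sleep = -2 if Study >= 2 else 8  [with Study=2]  = -2; Stress = 3 if Study >= 4 else 2  [with Study=2]  = 2; Focus = 3*Stress + 3*Sleep - 5  [with Stress=2, Sleep=-2]  = -5; Score = max(Stress, Focus) - 2  [with Stress=2, Focus=-5]  = 0; Recall = Sleep^2 + Score  [with Sleep=-2, Score=0]  = 4; Grade = 2*Score + 2*Recall - 4  [with Score=0, Recall=4]  = 4.
Change = 8 − 4 = 4.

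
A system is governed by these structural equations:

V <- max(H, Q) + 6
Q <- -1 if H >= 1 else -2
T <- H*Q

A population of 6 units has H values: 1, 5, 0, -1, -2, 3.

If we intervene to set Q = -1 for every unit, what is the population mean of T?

-1

Every unit gets Q=-1 under the intervention. T values become -1, -5, 0, 1, 2, -3; E[T|do(Q=-1)] = -1.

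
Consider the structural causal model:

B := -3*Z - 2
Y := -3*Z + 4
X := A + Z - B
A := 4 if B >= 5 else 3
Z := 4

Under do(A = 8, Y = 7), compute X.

The joint intervention fixes A = 8, Y = 7, removing each variable's own equation.
B = -3*Z - 2  [with Z=4]  = -14
X = A + Z - B  [with A=8, Z=4, B=-14]  = 26

26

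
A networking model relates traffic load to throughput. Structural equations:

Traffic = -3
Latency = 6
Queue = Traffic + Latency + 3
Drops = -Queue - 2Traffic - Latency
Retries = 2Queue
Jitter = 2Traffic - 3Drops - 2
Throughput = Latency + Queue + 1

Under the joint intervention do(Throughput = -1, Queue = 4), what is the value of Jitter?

4

Setting Throughput = -1, Queue = 4 by intervention discards those variables' equations.
Drops = -Queue - 2Traffic - Latency  [with Queue=4, Traffic=-3, Latency=6]  = -4
Jitter = 2Traffic - 3Drops - 2  [with Traffic=-3, Drops=-4]  = 4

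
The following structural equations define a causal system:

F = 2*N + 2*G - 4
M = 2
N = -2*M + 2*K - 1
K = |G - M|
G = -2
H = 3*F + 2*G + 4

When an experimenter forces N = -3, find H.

Under do(N=-3), the mechanism N = -2*M + 2*K - 1 is discarded; N is fixed at -3.
F = 2*N + 2*G - 4  [with N=-3, G=-2]  = -14
H = 3*F + 2*G + 4  [with F=-14, G=-2]  = -42

-42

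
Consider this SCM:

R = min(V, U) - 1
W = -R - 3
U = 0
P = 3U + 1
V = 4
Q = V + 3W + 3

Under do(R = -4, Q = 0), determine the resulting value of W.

The joint intervention fixes R = -4, Q = 0, removing each variable's own equation.
W = -R - 3  [with R=-4]  = 1

1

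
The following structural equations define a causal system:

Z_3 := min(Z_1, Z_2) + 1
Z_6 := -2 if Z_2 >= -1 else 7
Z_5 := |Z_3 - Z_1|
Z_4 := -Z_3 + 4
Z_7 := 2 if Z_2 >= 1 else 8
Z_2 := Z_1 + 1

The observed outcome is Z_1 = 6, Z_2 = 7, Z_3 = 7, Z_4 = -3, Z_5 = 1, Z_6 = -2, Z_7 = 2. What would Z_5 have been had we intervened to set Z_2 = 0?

do(Z_2=0) replaces the equation Z_2 := Z_1 + 1 with the constant Z_2 = 0.
Z_3 = min(Z_1, Z_2) + 1  [with Z_1=6, Z_2=0]  = 1
Z_5 = |Z_3 - Z_1|  [with Z_3=1, Z_1=6]  = 5

5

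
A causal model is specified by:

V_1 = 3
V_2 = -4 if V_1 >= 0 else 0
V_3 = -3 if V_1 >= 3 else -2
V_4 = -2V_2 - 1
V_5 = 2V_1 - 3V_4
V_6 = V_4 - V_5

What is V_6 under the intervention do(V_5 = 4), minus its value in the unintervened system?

-19

The intervention breaks the incoming arrows to V_5: V_5 = 2V_1 - 3V_4 no longer applies, and V_5 = 4.
V_2 = -4 if V_1 >= 0 else 0  [with V_1=3]  = -4
V_4 = -2V_2 - 1  [with V_2=-4]  = 7
V_6 = V_4 - V_5  [with V_4=7, V_5=4]  = 3
Without intervention: V_2 = -4 if V_1 >= 0 else 0  [with V_1=3]  = -4; V_4 = -2V_2 - 1  [with V_2=-4]  = 7; V_5 = 2V_1 - 3V_4  [with V_1=3, V_4=7]  = -15; V_6 = V_4 - V_5  [with V_4=7, V_5=-15]  = 22.
Change = 3 − 22 = -19.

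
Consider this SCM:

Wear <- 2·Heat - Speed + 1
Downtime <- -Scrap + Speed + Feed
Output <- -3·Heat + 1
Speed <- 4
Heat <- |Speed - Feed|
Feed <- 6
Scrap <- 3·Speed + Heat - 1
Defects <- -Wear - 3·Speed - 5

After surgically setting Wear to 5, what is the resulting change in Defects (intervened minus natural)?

-4

Intervening sets Wear = 5 and removes its equation (Wear <- 2·Heat - Speed + 1).
Defects = -Wear - 3·Speed - 5  [with Wear=5, Speed=4]  = -22
Without intervention: Heat = |Speed - Feed|  [with Speed=4, Feed=6]  = 2; Wear = 2·Heat - Speed + 1  [with Heat=2, Speed=4]  = 1; Defects = -Wear - 3·Speed - 5  [with Wear=1, Speed=4]  = -18.
Change = -22 − (-18) = -4.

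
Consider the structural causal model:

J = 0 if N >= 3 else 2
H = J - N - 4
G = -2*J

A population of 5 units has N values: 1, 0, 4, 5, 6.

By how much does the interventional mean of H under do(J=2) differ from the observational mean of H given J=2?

The intervention sets J=2 in all 5 units regardless of N. Recomputing H per unit gives -3, -2, -6, -7, -8; average -5.2.
E[H|J=2] averages over only the 2 units with J=2 (N = 1, 0): H = -3, -2, mean -2.5.
Difference = -5.2 − (-2.5) = -2.7.

-2.7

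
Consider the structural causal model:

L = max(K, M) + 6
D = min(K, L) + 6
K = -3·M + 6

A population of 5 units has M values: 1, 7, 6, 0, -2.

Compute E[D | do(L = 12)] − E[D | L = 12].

do(L=12) breaks L's dependence on M. With L=12 fixed, D across the units is 9, -9, -6, 12, 18, mean 4.8.
Conditioning on L=12 selects the 2 unit(s) with M ∈ {6, 0}. Their D values: -6, 12. Mean = 3.
Difference = 4.8 − 3 = 1.8.

1.8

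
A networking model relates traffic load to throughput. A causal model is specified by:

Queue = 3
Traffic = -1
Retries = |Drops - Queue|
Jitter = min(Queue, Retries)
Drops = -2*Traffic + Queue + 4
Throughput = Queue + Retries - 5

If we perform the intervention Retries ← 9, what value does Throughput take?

Under do(Retries=9), the mechanism Retries = |Drops - Queue| is discarded; Retries is fixed at 9.
Throughput = Queue + Retries - 5  [with Queue=3, Retries=9]  = 7

7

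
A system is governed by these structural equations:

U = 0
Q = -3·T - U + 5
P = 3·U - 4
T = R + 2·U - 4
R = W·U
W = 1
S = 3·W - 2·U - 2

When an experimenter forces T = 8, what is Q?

The intervention breaks the incoming arrows to T: T = R + 2·U - 4 no longer applies, and T = 8.
Q = -3·T - U + 5  [with T=8, U=0]  = -19

-19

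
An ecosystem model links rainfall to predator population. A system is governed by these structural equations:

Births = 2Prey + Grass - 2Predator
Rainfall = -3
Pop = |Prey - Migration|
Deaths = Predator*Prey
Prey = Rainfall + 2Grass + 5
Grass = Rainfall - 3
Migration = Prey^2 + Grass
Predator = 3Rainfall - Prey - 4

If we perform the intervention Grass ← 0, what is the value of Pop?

do(Grass=0) replaces the equation Grass = Rainfall - 3 with the constant Grass = 0.
Prey = Rainfall + 2Grass + 5  [with Rainfall=-3, Grass=0]  = 2
Migration = Prey^2 + Grass  [with Prey=2, Grass=0]  = 4
Pop = |Prey - Migration|  [with Prey=2, Migration=4]  = 2

2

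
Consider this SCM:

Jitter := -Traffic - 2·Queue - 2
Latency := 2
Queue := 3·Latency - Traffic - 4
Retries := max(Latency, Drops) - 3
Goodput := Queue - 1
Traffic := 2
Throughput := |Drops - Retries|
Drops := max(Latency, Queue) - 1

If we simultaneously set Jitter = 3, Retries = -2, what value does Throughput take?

3

Setting Jitter = 3, Retries = -2 by intervention discards those variables' equations.
Queue = 3·Latency - Traffic - 4  [with Latency=2, Traffic=2]  = 0
Drops = max(Latency, Queue) - 1  [with Latency=2, Queue=0]  = 1
Throughput = |Drops - Retries|  [with Drops=1, Retries=-2]  = 3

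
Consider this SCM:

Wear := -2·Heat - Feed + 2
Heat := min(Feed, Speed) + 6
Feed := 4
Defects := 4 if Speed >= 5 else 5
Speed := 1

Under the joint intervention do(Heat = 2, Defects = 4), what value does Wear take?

The joint intervention fixes Heat = 2, Defects = 4, removing each variable's own equation.
Wear = -2·Heat - Feed + 2  [with Heat=2, Feed=4]  = -6

-6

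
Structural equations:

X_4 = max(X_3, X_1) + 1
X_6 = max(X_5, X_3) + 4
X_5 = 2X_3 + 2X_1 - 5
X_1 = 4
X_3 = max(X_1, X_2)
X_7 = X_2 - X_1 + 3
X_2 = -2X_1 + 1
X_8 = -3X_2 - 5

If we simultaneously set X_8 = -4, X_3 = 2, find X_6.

11

The joint intervention fixes X_8 = -4, X_3 = 2, removing each variable's own equation.
X_5 = 2X_3 + 2X_1 - 5  [with X_3=2, X_1=4]  = 7
X_6 = max(X_5, X_3) + 4  [with X_5=7, X_3=2]  = 11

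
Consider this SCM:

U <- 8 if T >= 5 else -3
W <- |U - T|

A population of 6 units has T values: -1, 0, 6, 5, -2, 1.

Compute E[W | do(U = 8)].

Under do(U=8), U's equation is replaced by U=8 for every unit. Per-unit W: 9, 8, 2, 3, 10, 7. Mean = 6.5.

6.5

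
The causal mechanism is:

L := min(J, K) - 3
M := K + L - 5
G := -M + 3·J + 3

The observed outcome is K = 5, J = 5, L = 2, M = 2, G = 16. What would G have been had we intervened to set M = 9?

Intervening sets M = 9 and removes its equation (M := K + L - 5).
G = -M + 3·J + 3  [with M=9, J=5]  = 9

9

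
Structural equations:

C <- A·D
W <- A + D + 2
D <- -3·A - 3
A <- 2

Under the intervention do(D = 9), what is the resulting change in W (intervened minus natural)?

18

The intervention breaks the incoming arrows to D: D <- -3·A - 3 no longer applies, and D = 9.
W = A + D + 2  [with A=2, D=9]  = 13
Without intervention: D = -3·A - 3  [with A=2]  = -9; W = A + D + 2  [with A=2, D=-9]  = -5.
Change = 13 − (-5) = 18.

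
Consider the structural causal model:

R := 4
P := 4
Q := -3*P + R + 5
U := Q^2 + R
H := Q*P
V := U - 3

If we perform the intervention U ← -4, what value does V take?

-7

Under do(U=-4), the mechanism U := Q^2 + R is discarded; U is fixed at -4.
V = U - 3  [with U=-4]  = -7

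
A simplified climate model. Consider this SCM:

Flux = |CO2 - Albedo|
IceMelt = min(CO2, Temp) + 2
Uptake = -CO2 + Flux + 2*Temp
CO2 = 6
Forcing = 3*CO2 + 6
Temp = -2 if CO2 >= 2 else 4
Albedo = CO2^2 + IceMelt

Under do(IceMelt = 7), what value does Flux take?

Under do(IceMelt=7), the mechanism IceMelt = min(CO2, Temp) + 2 is discarded; IceMelt is fixed at 7.
Albedo = CO2^2 + IceMelt  [with CO2=6, IceMelt=7]  = 43
Flux = |CO2 - Albedo|  [with CO2=6, Albedo=43]  = 37

37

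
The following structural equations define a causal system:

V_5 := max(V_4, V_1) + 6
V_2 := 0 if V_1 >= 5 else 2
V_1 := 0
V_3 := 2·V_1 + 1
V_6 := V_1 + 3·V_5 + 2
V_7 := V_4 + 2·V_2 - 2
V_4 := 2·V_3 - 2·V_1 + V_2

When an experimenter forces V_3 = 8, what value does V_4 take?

The intervention breaks the incoming arrows to V_3: V_3 := 2·V_1 + 1 no longer applies, and V_3 = 8.
V_2 = 0 if V_1 >= 5 else 2  [with V_1=0]  = 2
V_4 = 2·V_3 - 2·V_1 + V_2  [with V_3=8, V_1=0, V_2=2]  = 18

18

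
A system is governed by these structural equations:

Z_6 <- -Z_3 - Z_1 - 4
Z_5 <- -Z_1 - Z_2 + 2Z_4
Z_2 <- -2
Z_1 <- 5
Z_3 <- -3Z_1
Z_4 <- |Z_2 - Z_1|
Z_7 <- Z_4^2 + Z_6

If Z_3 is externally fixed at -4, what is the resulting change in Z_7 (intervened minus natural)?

The intervention breaks the incoming arrows to Z_3: Z_3 <- -3Z_1 no longer applies, and Z_3 = -4.
Z_4 = |Z_2 - Z_1|  [with Z_2=-2, Z_1=5]  = 7
Z_6 = -Z_3 - Z_1 - 4  [with Z_3=-4, Z_1=5]  = -5
Z_7 = Z_4^2 + Z_6  [with Z_4=7, Z_6=-5]  = 44
Without intervention: Z_3 = -3Z_1  [with Z_1=5]  = -15; Z_4 = |Z_2 - Z_1|  [with Z_2=-2, Z_1=5]  = 7; Z_6 = -Z_3 - Z_1 - 4  [with Z_3=-15, Z_1=5]  = 6; Z_7 = Z_4^2 + Z_6  [with Z_4=7, Z_6=6]  = 55.
Change = 44 − 55 = -11.

-11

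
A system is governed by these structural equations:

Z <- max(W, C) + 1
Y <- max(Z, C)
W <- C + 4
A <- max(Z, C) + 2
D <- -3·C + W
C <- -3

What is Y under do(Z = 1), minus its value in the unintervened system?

-1

The intervention breaks the incoming arrows to Z: Z <- max(W, C) + 1 no longer applies, and Z = 1.
Y = max(Z, C)  [with Z=1, C=-3]  = 1
Without intervention: W = C + 4  [with C=-3]  = 1; Z = max(W, C) + 1  [with W=1, C=-3]  = 2; Y = max(Z, C)  [with Z=2, C=-3]  = 2.
Change = 1 − 2 = -1.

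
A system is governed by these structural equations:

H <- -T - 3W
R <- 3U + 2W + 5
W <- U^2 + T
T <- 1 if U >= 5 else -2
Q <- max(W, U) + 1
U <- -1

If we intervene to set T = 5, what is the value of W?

6

The intervention breaks the incoming arrows to T: T <- 1 if U >= 5 else -2 no longer applies, and T = 5.
W = U^2 + T  [with U=-1, T=5]  = 6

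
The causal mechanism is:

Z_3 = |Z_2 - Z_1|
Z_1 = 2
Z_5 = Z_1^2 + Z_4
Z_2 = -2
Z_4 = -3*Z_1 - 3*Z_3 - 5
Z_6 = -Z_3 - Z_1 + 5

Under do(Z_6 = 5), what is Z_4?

do(Z_6=5) replaces the equation Z_6 = -Z_3 - Z_1 + 5 with the constant Z_6 = 5.
No directed path runs from Z_6 to Z_4, so Z_4 keeps its natural value.
Z_3 = |Z_2 - Z_1|  [with Z_2=-2, Z_1=2]  = 4
Z_4 = -3*Z_1 - 3*Z_3 - 5  [with Z_1=2, Z_3=4]  = -23

-23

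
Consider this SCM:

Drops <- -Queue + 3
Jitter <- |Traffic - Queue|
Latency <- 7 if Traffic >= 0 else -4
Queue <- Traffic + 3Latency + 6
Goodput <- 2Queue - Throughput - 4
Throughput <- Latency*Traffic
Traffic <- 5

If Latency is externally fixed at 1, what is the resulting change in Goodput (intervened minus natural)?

Under do(Latency=1), the mechanism Latency <- 7 if Traffic >= 0 else -4 is discarded; Latency is fixed at 1.
Queue = Traffic + 3Latency + 6  [with Traffic=5, Latency=1]  = 14
Throughput = Latency*Traffic  [with Latency=1, Traffic=5]  = 5
Goodput = 2Queue - Throughput - 4  [with Queue=14, Throughput=5]  = 19
Without intervention: Latency = 7 if Traffic >= 0 else -4  [with Traffic=5]  = 7; Queue = Traffic + 3Latency + 6  [with Traffic=5, Latency=7]  = 32; Throughput = Latency*Traffic  [with Latency=7, Traffic=5]  = 35; Goodput = 2Queue - Throughput - 4  [with Queue=32, Throughput=35]  = 25.
Change = 19 − 25 = -6.

-6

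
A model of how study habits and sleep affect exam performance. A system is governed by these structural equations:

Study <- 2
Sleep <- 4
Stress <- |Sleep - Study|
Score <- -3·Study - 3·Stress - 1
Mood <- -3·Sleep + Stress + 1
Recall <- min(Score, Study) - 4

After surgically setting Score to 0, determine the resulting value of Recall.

-4

Under do(Score=0), the mechanism Score <- -3·Study - 3·Stress - 1 is discarded; Score is fixed at 0.
Recall = min(Score, Study) - 4  [with Score=0, Study=2]  = -4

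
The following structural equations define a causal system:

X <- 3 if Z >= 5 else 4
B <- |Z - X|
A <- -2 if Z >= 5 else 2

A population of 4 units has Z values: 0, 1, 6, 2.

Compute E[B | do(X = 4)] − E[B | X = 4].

-0.25

Every unit gets X=4 under the intervention. B values become 4, 3, 2, 2; E[B|do(X=4)] = 2.75.
Observing X=4 restricts to units where X's equation naturally yields 4: Z ∈ {0, 1, 2}. In that subpopulation B = 4, 3, 2, mean 3.
Difference = 2.75 − 3 = -0.25.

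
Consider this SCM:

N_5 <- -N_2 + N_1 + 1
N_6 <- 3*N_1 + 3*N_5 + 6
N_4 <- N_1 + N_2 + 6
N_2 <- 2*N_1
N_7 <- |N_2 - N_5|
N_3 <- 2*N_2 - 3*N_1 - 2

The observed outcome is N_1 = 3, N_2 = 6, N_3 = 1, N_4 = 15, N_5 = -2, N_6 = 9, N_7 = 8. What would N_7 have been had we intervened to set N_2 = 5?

6

Under do(N_2=5), the mechanism N_2 <- 2*N_1 is discarded; N_2 is fixed at 5.
N_5 = -N_2 + N_1 + 1  [with N_2=5, N_1=3]  = -1
N_7 = |N_2 - N_5|  [with N_2=5, N_5=-1]  = 6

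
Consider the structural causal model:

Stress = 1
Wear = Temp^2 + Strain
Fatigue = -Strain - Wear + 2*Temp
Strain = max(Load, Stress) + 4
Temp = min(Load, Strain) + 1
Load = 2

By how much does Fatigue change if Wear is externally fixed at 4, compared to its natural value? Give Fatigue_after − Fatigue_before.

11

The intervention breaks the incoming arrows to Wear: Wear = Temp^2 + Strain no longer applies, and Wear = 4.
Strain = max(Load, Stress) + 4  [with Load=2, Stress=1]  = 6
Temp = min(Load, Strain) + 1  [with Load=2, Strain=6]  = 3
Fatigue = -Strain - Wear + 2*Temp  [with Strain=6, Wear=4, Temp=3]  = -4
Without intervention: Strain = max(Load, Stress) + 4  [with Load=2, Stress=1]  = 6; Temp = min(Load, Strain) + 1  [with Load=2, Strain=6]  = 3; Wear = Temp^2 + Strain  [with Temp=3, Strain=6]  = 15; Fatigue = -Strain - Wear + 2*Temp  [with Strain=6, Wear=15, Temp=3]  = -15.
Change = -4 − (-15) = 11.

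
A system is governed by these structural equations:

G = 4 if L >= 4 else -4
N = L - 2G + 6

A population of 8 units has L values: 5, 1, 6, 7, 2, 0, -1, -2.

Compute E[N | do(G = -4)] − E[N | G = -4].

2.25

Under do(G=-4), G's equation is replaced by G=-4 for every unit. Per-unit N: 19, 15, 20, 21, 16, 14, 13, 12. Mean = 16.25.
E[N|G=-4] averages over only the 5 units with G=-4 (L = 1, 2, 0, -1, -2): N = 15, 16, 14, 13, 12, mean 14.
Difference = 16.25 − 14 = 2.25.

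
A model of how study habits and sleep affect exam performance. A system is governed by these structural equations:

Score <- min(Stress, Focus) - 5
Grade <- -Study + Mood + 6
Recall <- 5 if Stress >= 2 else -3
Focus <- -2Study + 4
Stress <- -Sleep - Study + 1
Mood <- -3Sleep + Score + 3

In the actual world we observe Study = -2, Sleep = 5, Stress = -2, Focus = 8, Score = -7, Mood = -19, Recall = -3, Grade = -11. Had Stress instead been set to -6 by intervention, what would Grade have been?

-15

The intervention breaks the incoming arrows to Stress: Stress <- -Sleep - Study + 1 no longer applies, and Stress = -6.
Focus = -2Study + 4  [with Study=-2]  = 8
Score = min(Stress, Focus) - 5  [with Stress=-6, Focus=8]  = -11
Mood = -3Sleep + Score + 3  [with Sleep=5, Score=-11]  = -23
Grade = -Study + Mood + 6  [with Study=-2, Mood=-23]  = -15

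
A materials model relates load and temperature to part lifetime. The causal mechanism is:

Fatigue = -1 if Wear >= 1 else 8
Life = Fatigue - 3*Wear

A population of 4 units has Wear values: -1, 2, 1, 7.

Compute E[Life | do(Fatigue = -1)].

-7.75

do(Fatigue=-1) breaks Fatigue's dependence on Wear. With Fatigue=-1 fixed, Life across the units is 2, -7, -4, -22, mean -7.75.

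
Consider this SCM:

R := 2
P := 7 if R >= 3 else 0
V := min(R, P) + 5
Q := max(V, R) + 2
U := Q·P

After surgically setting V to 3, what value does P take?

Under do(V=3), the mechanism V := min(R, P) + 5 is discarded; V is fixed at 3.
Since P is not a descendant of the intervened variable, it is unaffected.
P = 7 if R >= 3 else 0  [with R=2]  = 0

0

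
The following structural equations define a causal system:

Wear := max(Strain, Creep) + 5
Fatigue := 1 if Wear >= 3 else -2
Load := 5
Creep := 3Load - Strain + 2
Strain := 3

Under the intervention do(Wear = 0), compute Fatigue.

-2

Intervening sets Wear = 0 and removes its equation (Wear := max(Strain, Creep) + 5).
Fatigue = 1 if Wear >= 3 else -2  [with Wear=0]  = -2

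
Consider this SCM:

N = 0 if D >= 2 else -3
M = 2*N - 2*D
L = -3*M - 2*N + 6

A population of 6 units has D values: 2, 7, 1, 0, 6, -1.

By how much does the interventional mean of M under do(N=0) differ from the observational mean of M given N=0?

The intervention sets N=0 in all 6 units regardless of D. Recomputing M per unit gives -4, -14, -2, 0, -12, 2; average -5.
Conditioning on N=0 selects the 3 unit(s) with D ∈ {2, 7, 6}. Their M values: -4, -14, -12. Mean = -10.
Difference = -5 − (-10) = 5.

5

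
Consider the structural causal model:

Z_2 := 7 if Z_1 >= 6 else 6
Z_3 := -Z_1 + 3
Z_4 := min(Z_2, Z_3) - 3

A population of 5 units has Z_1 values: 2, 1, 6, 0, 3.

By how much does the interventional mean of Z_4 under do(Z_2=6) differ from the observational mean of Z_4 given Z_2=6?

Every unit gets Z_2=6 under the intervention. Z_4 values become -2, -1, -6, 0, -3; E[Z_4|do(Z_2=6)] = -2.4.
Conditioning on Z_2=6 selects the 4 unit(s) with Z_1 ∈ {2, 1, 0, 3}. Their Z_4 values: -2, -1, 0, -3. Mean = -1.5.
Difference = -2.4 − (-1.5) = -0.9.

-0.9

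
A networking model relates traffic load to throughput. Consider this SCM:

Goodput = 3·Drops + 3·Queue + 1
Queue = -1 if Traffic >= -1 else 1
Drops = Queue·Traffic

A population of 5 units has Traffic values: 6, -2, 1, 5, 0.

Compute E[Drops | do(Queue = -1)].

do(Queue=-1) breaks Queue's dependence on Traffic. With Queue=-1 fixed, Drops across the units is -6, 2, -1, -5, 0, mean -2.

-2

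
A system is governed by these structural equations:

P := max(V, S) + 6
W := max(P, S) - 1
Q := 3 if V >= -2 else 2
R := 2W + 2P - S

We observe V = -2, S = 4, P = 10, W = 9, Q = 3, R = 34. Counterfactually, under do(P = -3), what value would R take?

The intervention breaks the incoming arrows to P: P := max(V, S) + 6 no longer applies, and P = -3.
W = max(P, S) - 1  [with P=-3, S=4]  = 3
R = 2W + 2P - S  [with W=3, P=-3, S=4]  = -4

-4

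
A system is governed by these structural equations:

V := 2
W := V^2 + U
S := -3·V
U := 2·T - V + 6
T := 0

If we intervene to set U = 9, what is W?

do(U=9) replaces the equation U := 2·T - V + 6 with the constant U = 9.
W = V^2 + U  [with V=2, U=9]  = 13

13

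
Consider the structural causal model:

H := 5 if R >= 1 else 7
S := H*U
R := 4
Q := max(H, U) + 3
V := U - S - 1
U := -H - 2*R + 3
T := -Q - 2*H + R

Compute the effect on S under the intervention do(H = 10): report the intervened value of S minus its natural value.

-100

Under do(H=10), the mechanism H := 5 if R >= 1 else 7 is discarded; H is fixed at 10.
U = -H - 2*R + 3  [with H=10, R=4]  = -15
S = H*U  [with H=10, U=-15]  = -150
Without intervention: H = 5 if R >= 1 else 7  [with R=4]  = 5; U = -H - 2*R + 3  [with H=5, R=4]  = -10; S = H*U  [with H=5, U=-10]  = -50.
Change = -150 − (-50) = -100.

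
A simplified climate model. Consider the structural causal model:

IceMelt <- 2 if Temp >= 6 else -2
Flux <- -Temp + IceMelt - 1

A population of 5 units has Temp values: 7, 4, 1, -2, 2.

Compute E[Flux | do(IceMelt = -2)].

The intervention sets IceMelt=-2 in all 5 units regardless of Temp. Recomputing Flux per unit gives -10, -7, -4, -1, -5; average -5.4.

-5.4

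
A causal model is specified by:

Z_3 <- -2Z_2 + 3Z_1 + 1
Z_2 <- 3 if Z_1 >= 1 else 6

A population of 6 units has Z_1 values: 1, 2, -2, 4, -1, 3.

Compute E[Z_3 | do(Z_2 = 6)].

Every unit gets Z_2=6 under the intervention. Z_3 values become -8, -5, -17, 1, -14, -2; E[Z_3|do(Z_2=6)] = -7.5.

-7.5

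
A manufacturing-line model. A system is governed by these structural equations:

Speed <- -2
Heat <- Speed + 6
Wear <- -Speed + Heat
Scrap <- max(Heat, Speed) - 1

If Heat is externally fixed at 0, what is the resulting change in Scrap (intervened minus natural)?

-4

Under do(Heat=0), the mechanism Heat <- Speed + 6 is discarded; Heat is fixed at 0.
Scrap = max(Heat, Speed) - 1  [with Heat=0, Speed=-2]  = -1
Without intervention: Heat = Speed + 6  [with Speed=-2]  = 4; Scrap = max(Heat, Speed) - 1  [with Heat=4, Speed=-2]  = 3.
Change = -1 − 3 = -4.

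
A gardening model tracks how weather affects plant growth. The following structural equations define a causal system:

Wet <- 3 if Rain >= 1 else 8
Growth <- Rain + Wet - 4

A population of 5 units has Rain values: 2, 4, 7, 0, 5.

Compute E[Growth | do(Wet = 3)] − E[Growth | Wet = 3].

-0.9

The intervention sets Wet=3 in all 5 units regardless of Rain. Recomputing Growth per unit gives 1, 3, 6, -1, 4; average 2.6.
Observing Wet=3 restricts to units where Wet's equation naturally yields 3: Rain ∈ {2, 4, 7, 5}. In that subpopulation Growth = 1, 3, 6, 4, mean 3.5.
Difference = 2.6 − 3.5 = -0.9.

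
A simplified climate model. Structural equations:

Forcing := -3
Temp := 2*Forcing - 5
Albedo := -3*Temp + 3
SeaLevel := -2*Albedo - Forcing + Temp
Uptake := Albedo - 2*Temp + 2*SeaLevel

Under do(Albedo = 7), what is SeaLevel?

-22

The intervention breaks the incoming arrows to Albedo: Albedo := -3*Temp + 3 no longer applies, and Albedo = 7.
Temp = 2*Forcing - 5  [with Forcing=-3]  = -11
SeaLevel = -2*Albedo - Forcing + Temp  [with Albedo=7, Forcing=-3, Temp=-11]  = -22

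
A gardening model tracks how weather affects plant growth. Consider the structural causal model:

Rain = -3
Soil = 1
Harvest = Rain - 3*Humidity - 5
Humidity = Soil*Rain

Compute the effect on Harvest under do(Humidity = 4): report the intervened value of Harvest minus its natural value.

The intervention breaks the incoming arrows to Humidity: Humidity = Soil*Rain no longer applies, and Humidity = 4.
Harvest = Rain - 3*Humidity - 5  [with Rain=-3, Humidity=4]  = -20
Without intervention: Humidity = Soil*Rain  [with Soil=1, Rain=-3]  = -3; Harvest = Rain - 3*Humidity - 5  [with Rain=-3, Humidity=-3]  = 1.
Change = -20 − 1 = -21.

-21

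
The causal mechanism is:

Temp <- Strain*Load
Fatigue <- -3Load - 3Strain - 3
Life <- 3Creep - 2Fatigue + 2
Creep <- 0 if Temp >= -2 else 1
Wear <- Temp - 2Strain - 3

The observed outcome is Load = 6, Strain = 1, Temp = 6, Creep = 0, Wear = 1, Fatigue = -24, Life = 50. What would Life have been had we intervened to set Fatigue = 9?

Intervening sets Fatigue = 9 and removes its equation (Fatigue <- -3Load - 3Strain - 3).
Temp = Strain*Load  [with Strain=1, Load=6]  = 6
Creep = 0 if Temp >= -2 else 1  [with Temp=6]  = 0
Life = 3Creep - 2Fatigue + 2  [with Creep=0, Fatigue=9]  = -16

-16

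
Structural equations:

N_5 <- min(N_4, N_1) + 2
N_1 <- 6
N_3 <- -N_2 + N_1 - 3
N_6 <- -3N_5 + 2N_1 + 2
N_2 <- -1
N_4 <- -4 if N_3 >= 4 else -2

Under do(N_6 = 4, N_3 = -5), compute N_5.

0

Under do(N_6 = 4, N_3 = -5), each intervened variable's structural equation is replaced by its fixed value.
N_4 = -4 if N_3 >= 4 else -2  [with N_3=-5]  = -2
N_5 = min(N_4, N_1) + 2  [with N_4=-2, N_1=6]  = 0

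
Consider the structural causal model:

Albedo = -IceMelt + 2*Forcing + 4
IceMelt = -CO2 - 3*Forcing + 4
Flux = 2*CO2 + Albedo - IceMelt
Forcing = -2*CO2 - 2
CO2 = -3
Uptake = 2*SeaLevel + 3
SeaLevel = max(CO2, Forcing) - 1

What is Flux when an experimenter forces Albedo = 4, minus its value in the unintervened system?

Under do(Albedo=4), the mechanism Albedo = -IceMelt + 2*Forcing + 4 is discarded; Albedo is fixed at 4.
Forcing = -2*CO2 - 2  [with CO2=-3]  = 4
IceMelt = -CO2 - 3*Forcing + 4  [with CO2=-3, Forcing=4]  = -5
Flux = 2*CO2 + Albedo - IceMelt  [with CO2=-3, Albedo=4, IceMelt=-5]  = 3
Without intervention: Forcing = -2*CO2 - 2  [with CO2=-3]  = 4; IceMelt = -CO2 - 3*Forcing + 4  [with CO2=-3, Forcing=4]  = -5; Albedo = -IceMelt + 2*Forcing + 4  [with IceMelt=-5, Forcing=4]  = 17; Flux = 2*CO2 + Albedo - IceMelt  [with CO2=-3, Albedo=17, IceMelt=-5]  = 16.
Change = 3 − 16 = -13.

-13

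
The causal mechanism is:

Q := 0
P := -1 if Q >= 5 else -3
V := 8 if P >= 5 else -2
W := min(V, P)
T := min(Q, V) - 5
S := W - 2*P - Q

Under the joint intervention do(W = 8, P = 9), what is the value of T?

-5

The joint intervention fixes W = 8, P = 9, removing each variable's own equation.
V = 8 if P >= 5 else -2  [with P=9]  = 8
T = min(Q, V) - 5  [with Q=0, V=8]  = -5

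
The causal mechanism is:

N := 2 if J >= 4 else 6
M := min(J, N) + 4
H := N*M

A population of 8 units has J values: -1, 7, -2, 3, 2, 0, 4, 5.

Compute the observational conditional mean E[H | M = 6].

18

Observing M=6 restricts to units where M's equation naturally yields 6: J ∈ {7, 2, 4, 5}. In that subpopulation H = 12, 36, 12, 12, mean 18.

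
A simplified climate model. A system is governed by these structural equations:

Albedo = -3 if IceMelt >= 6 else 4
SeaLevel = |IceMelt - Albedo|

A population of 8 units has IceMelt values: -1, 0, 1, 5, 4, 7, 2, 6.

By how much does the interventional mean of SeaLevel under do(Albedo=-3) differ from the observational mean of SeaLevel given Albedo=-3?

-3.5

Under do(Albedo=-3), Albedo's equation is replaced by Albedo=-3 for every unit. Per-unit SeaLevel: 2, 3, 4, 8, 7, 10, 5, 9. Mean = 6.
Observing Albedo=-3 restricts to units where Albedo's equation naturally yields -3: IceMelt ∈ {7, 6}. In that subpopulation SeaLevel = 10, 9, mean 9.5.
Difference = 6 − 9.5 = -3.5.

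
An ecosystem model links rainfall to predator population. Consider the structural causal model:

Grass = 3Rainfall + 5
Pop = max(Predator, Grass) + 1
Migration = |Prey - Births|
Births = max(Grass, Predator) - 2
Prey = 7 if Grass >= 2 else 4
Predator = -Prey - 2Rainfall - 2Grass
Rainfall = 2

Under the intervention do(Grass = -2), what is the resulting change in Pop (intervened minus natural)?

-13

Under do(Grass=-2), the mechanism Grass = 3Rainfall + 5 is discarded; Grass is fixed at -2.
Prey = 7 if Grass >= 2 else 4  [with Grass=-2]  = 4
Predator = -Prey - 2Rainfall - 2Grass  [with Prey=4, Rainfall=2, Grass=-2]  = -4
Pop = max(Predator, Grass) + 1  [with Predator=-4, Grass=-2]  = -1
Without intervention: Grass = 3Rainfall + 5  [with Rainfall=2]  = 11; Prey = 7 if Grass >= 2 else 4  [with Grass=11]  = 7; Predator = -Prey - 2Rainfall - 2Grass  [with Prey=7, Rainfall=2, Grass=11]  = -33; Pop = max(Predator, Grass) + 1  [with Predator=-33, Grass=11]  = 12.
Change = -1 − 12 = -13.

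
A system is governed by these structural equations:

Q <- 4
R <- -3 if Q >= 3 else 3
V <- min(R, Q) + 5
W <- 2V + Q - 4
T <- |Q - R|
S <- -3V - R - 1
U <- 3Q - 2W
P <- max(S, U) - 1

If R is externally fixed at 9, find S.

Under do(R=9), the mechanism R <- -3 if Q >= 3 else 3 is discarded; R is fixed at 9.
V = min(R, Q) + 5  [with R=9, Q=4]  = 9
S = -3V - R - 1  [with V=9, R=9]  = -37

-37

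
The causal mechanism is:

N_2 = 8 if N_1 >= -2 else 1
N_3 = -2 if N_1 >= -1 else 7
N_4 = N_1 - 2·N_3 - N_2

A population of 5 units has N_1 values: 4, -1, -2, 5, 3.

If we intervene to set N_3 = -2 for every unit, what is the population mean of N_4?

Every unit gets N_3=-2 under the intervention. N_4 values become 0, -5, -6, 1, -1; E[N_4|do(N_3=-2)] = -2.2.

-2.2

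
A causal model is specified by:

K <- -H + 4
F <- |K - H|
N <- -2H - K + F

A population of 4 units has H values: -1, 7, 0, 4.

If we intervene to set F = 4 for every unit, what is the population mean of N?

-2.5

Every unit gets F=4 under the intervention. N values become 1, -7, 0, -4; E[N|do(F=4)] = -2.5.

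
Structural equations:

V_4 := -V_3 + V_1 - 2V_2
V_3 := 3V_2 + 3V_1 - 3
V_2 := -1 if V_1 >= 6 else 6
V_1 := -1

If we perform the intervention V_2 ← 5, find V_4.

-20

Under do(V_2=5), the mechanism V_2 := -1 if V_1 >= 6 else 6 is discarded; V_2 is fixed at 5.
V_3 = 3V_2 + 3V_1 - 3  [with V_2=5, V_1=-1]  = 9
V_4 = -V_3 + V_1 - 2V_2  [with V_3=9, V_1=-1, V_2=5]  = -20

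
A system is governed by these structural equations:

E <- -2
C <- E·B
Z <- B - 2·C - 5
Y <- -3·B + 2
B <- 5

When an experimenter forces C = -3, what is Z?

Intervening sets C = -3 and removes its equation (C <- E·B).
Z = B - 2·C - 5  [with B=5, C=-3]  = 6

6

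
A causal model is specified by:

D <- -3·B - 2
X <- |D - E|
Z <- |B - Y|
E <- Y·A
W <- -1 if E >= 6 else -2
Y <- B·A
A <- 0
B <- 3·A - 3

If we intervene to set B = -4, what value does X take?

Under do(B=-4), the mechanism B <- 3·A - 3 is discarded; B is fixed at -4.
Y = B·A  [with B=-4, A=0]  = 0
D = -3·B - 2  [with B=-4]  = 10
E = Y·A  [with Y=0, A=0]  = 0
X = |D - E|  [with D=10, E=0]  = 10

10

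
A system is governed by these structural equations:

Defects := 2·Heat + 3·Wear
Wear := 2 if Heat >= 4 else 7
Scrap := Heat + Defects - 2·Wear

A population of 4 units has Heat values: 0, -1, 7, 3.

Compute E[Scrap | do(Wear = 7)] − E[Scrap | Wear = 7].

4.75

Under do(Wear=7), Wear's equation is replaced by Wear=7 for every unit. Per-unit Scrap: 7, 4, 28, 16. Mean = 13.75.
E[Scrap|Wear=7] averages over only the 3 units with Wear=7 (Heat = 0, -1, 3): Scrap = 7, 4, 16, mean 9.
Difference = 13.75 − 9 = 4.75.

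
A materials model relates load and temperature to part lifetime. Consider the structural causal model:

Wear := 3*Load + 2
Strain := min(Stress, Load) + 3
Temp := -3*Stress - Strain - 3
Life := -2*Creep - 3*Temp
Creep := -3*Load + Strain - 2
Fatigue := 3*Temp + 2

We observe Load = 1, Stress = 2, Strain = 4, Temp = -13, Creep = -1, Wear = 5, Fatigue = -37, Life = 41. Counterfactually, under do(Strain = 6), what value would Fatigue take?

The intervention breaks the incoming arrows to Strain: Strain := min(Stress, Load) + 3 no longer applies, and Strain = 6.
Temp = -3*Stress - Strain - 3  [with Stress=2, Strain=6]  = -15
Fatigue = 3*Temp + 2  [with Temp=-15]  = -43

-43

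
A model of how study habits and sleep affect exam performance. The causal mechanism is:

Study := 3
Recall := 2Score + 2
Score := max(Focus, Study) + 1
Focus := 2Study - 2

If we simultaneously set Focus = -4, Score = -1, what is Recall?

Setting Focus = -4, Score = -1 by intervention discards those variables' equations.
Recall = 2Score + 2  [with Score=-1]  = 0

0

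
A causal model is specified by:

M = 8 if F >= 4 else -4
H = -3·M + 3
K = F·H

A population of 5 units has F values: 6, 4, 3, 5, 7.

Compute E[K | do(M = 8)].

-105

Every unit gets M=8 under the intervention. K values become -126, -84, -63, -105, -147; E[K|do(M=8)] = -105.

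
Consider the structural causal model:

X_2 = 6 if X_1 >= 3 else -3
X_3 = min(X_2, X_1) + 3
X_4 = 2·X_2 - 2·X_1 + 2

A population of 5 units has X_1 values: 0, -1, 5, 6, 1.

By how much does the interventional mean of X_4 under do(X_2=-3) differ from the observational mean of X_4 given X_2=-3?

The intervention sets X_2=-3 in all 5 units regardless of X_1. Recomputing X_4 per unit gives -4, -2, -14, -16, -6; average -8.4.
Observing X_2=-3 restricts to units where X_2's equation naturally yields -3: X_1 ∈ {0, -1, 1}. In that subpopulation X_4 = -4, -2, -6, mean -4.
Difference = -8.4 − (-4) = -4.4.

-4.4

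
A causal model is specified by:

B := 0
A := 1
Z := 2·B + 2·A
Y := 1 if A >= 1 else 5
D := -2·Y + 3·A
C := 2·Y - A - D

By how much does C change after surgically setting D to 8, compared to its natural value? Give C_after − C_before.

The intervention breaks the incoming arrows to D: D := -2·Y + 3·A no longer applies, and D = 8.
Y = 1 if A >= 1 else 5  [with A=1]  = 1
C = 2·Y - A - D  [with Y=1, A=1, D=8]  = -7
Without intervention: Y = 1 if A >= 1 else 5  [with A=1]  = 1; D = -2·Y + 3·A  [with Y=1, A=1]  = 1; C = 2·Y - A - D  [with Y=1, A=1, D=1]  = 0.
Change = -7 − 0 = -7.

-7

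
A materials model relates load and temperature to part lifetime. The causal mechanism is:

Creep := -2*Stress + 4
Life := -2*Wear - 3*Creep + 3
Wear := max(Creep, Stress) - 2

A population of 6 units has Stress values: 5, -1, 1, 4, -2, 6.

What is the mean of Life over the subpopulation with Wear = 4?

Conditioning on Wear=4 selects the 2 unit(s) with Stress ∈ {-1, 6}. Their Life values: -23, 19. Mean = -2.

-2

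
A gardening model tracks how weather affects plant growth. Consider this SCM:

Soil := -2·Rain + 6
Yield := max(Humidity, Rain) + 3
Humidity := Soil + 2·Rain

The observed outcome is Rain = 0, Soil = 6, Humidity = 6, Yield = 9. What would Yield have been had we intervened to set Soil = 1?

4

Under do(Soil=1), the mechanism Soil := -2·Rain + 6 is discarded; Soil is fixed at 1.
Humidity = Soil + 2·Rain  [with Soil=1, Rain=0]  = 1
Yield = max(Humidity, Rain) + 3  [with Humidity=1, Rain=0]  = 4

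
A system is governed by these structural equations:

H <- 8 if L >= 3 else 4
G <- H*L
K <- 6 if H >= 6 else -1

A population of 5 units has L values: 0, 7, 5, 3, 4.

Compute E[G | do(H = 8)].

The intervention sets H=8 in all 5 units regardless of L. Recomputing G per unit gives 0, 56, 40, 24, 32; average 30.4.

30.4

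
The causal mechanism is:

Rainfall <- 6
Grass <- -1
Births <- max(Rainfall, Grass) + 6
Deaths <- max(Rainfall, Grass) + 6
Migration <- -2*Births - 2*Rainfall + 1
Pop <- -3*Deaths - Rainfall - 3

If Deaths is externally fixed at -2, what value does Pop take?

Under do(Deaths=-2), the mechanism Deaths <- max(Rainfall, Grass) + 6 is discarded; Deaths is fixed at -2.
Pop = -3*Deaths - Rainfall - 3  [with Deaths=-2, Rainfall=6]  = -3

-3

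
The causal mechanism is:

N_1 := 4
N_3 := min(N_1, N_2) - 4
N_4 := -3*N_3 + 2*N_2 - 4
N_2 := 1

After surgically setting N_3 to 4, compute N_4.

The intervention breaks the incoming arrows to N_3: N_3 := min(N_1, N_2) - 4 no longer applies, and N_3 = 4.
N_4 = -3*N_3 + 2*N_2 - 4  [with N_3=4, N_2=1]  = -14

-14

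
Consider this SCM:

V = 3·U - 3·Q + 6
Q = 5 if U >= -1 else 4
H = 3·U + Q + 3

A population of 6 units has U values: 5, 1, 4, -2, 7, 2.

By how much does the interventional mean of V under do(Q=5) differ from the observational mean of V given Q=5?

-2.9

do(Q=5) breaks Q's dependence on U. With Q=5 fixed, V across the units is 6, -6, 3, -15, 12, -3, mean -0.5.
Observing Q=5 restricts to units where Q's equation naturally yields 5: U ∈ {5, 1, 4, 7, 2}. In that subpopulation V = 6, -6, 3, 12, -3, mean 2.4.
Difference = -0.5 − 2.4 = -2.9.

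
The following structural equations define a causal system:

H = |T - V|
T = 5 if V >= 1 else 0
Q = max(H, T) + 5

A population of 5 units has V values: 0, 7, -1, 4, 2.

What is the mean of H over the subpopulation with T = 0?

0.5

Observing T=0 restricts to units where T's equation naturally yields 0: V ∈ {0, -1}. In that subpopulation H = 0, 1, mean 0.5.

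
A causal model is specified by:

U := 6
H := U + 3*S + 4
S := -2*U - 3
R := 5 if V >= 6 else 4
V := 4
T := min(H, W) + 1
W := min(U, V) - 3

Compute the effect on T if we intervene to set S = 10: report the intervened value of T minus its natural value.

The intervention breaks the incoming arrows to S: S := -2*U - 3 no longer applies, and S = 10.
W = min(U, V) - 3  [with U=6, V=4]  = 1
H = U + 3*S + 4  [with U=6, S=10]  = 40
T = min(H, W) + 1  [with H=40, W=1]  = 2
Without intervention: W = min(U, V) - 3  [with U=6, V=4]  = 1; S = -2*U - 3  [with U=6]  = -15; H = U + 3*S + 4  [with U=6, S=-15]  = -35; T = min(H, W) + 1  [with H=-35, W=1]  = -34.
Change = 2 − (-34) = 36.

36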